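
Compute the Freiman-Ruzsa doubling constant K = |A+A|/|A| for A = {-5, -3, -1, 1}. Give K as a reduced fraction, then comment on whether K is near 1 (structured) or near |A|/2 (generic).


|A| = 4.
Compute A + A by enumerating all 16 pairs.
A + A = {-10, -8, -6, -4, -2, 0, 2}, so |A + A| = 7.
K = |A + A| / |A| = 7/4 (already in lowest terms) ≈ 1.7500.
Reference: AP of size 4 gives K = 7/4 ≈ 1.7500; a fully generic set of size 4 gives K ≈ 2.5000.

|A| = 4, |A + A| = 7, K = 7/4.


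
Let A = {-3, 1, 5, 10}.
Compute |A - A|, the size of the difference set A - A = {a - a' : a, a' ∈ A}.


A - A = {a - a' : a, a' ∈ A}; |A| = 4.
Bounds: 2|A|-1 ≤ |A - A| ≤ |A|² - |A| + 1, i.e. 7 ≤ |A - A| ≤ 13.
Note: 0 ∈ A - A always (from a - a). The set is symmetric: if d ∈ A - A then -d ∈ A - A.
Enumerate nonzero differences d = a - a' with a > a' (then include -d):
Positive differences: {4, 5, 8, 9, 13}
Full difference set: {0} ∪ (positive diffs) ∪ (negative diffs).
|A - A| = 1 + 2·5 = 11 (matches direct enumeration: 11).

|A - A| = 11


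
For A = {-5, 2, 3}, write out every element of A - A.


A - A = {a - a' : a, a' ∈ A}.
Compute a - a' for each ordered pair (a, a'):
a = -5: -5--5=0, -5-2=-7, -5-3=-8
a = 2: 2--5=7, 2-2=0, 2-3=-1
a = 3: 3--5=8, 3-2=1, 3-3=0
Collecting distinct values (and noting 0 appears from a-a):
A - A = {-8, -7, -1, 0, 1, 7, 8}
|A - A| = 7

A - A = {-8, -7, -1, 0, 1, 7, 8}


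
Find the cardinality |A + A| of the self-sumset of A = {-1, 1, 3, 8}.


A + A = {a + a' : a, a' ∈ A}; |A| = 4.
General bounds: 2|A| - 1 ≤ |A + A| ≤ |A|(|A|+1)/2, i.e. 7 ≤ |A + A| ≤ 10.
Lower bound 2|A|-1 is attained iff A is an arithmetic progression.
Enumerate sums a + a' for a ≤ a' (symmetric, so this suffices):
a = -1: -1+-1=-2, -1+1=0, -1+3=2, -1+8=7
a = 1: 1+1=2, 1+3=4, 1+8=9
a = 3: 3+3=6, 3+8=11
a = 8: 8+8=16
Distinct sums: {-2, 0, 2, 4, 6, 7, 9, 11, 16}
|A + A| = 9

|A + A| = 9


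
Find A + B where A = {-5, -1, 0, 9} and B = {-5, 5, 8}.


A + B = {a + b : a ∈ A, b ∈ B}.
Enumerate all |A|·|B| = 4·3 = 12 pairs (a, b) and collect distinct sums.
a = -5: -5+-5=-10, -5+5=0, -5+8=3
a = -1: -1+-5=-6, -1+5=4, -1+8=7
a = 0: 0+-5=-5, 0+5=5, 0+8=8
a = 9: 9+-5=4, 9+5=14, 9+8=17
Collecting distinct sums: A + B = {-10, -6, -5, 0, 3, 4, 5, 7, 8, 14, 17}
|A + B| = 11

A + B = {-10, -6, -5, 0, 3, 4, 5, 7, 8, 14, 17}


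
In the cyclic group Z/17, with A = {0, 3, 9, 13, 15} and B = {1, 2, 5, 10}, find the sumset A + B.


Work in Z/17Z: reduce every sum a + b modulo 17.
Enumerate all 20 pairs:
a = 0: 0+1=1, 0+2=2, 0+5=5, 0+10=10
a = 3: 3+1=4, 3+2=5, 3+5=8, 3+10=13
a = 9: 9+1=10, 9+2=11, 9+5=14, 9+10=2
a = 13: 13+1=14, 13+2=15, 13+5=1, 13+10=6
a = 15: 15+1=16, 15+2=0, 15+5=3, 15+10=8
Distinct residues collected: {0, 1, 2, 3, 4, 5, 6, 8, 10, 11, 13, 14, 15, 16}
|A + B| = 14 (out of 17 total residues).

A + B = {0, 1, 2, 3, 4, 5, 6, 8, 10, 11, 13, 14, 15, 16}


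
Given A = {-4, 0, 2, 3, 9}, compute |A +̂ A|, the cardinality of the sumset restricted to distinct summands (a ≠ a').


Restricted sumset: A +̂ A = {a + a' : a ∈ A, a' ∈ A, a ≠ a'}.
Equivalently, take A + A and drop any sum 2a that is achievable ONLY as a + a for a ∈ A (i.e. sums representable only with equal summands).
Enumerate pairs (a, a') with a < a' (symmetric, so each unordered pair gives one sum; this covers all a ≠ a'):
  -4 + 0 = -4
  -4 + 2 = -2
  -4 + 3 = -1
  -4 + 9 = 5
  0 + 2 = 2
  0 + 3 = 3
  0 + 9 = 9
  2 + 3 = 5
  2 + 9 = 11
  3 + 9 = 12
Collected distinct sums: {-4, -2, -1, 2, 3, 5, 9, 11, 12}
|A +̂ A| = 9
(Reference bound: |A +̂ A| ≥ 2|A| - 3 for |A| ≥ 2, with |A| = 5 giving ≥ 7.)

|A +̂ A| = 9


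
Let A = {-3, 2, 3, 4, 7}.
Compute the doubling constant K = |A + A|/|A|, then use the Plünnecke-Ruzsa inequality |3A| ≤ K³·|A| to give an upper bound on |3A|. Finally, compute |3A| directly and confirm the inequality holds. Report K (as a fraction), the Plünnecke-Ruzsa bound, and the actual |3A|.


|A| = 5.
Step 1: Compute A + A by enumerating all 25 pairs.
A + A = {-6, -1, 0, 1, 4, 5, 6, 7, 8, 9, 10, 11, 14}, so |A + A| = 13.
Step 2: Doubling constant K = |A + A|/|A| = 13/5 = 13/5 ≈ 2.6000.
Step 3: Plünnecke-Ruzsa gives |3A| ≤ K³·|A| = (2.6000)³ · 5 ≈ 87.8800.
Step 4: Compute 3A = A + A + A directly by enumerating all triples (a,b,c) ∈ A³; |3A| = 23.
Step 5: Check 23 ≤ 87.8800? Yes ✓.

K = 13/5, Plünnecke-Ruzsa bound K³|A| ≈ 87.8800, |3A| = 23, inequality holds.


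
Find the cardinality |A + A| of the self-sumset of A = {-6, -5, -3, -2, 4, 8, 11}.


A + A = {a + a' : a, a' ∈ A}; |A| = 7.
General bounds: 2|A| - 1 ≤ |A + A| ≤ |A|(|A|+1)/2, i.e. 13 ≤ |A + A| ≤ 28.
Lower bound 2|A|-1 is attained iff A is an arithmetic progression.
Enumerate sums a + a' for a ≤ a' (symmetric, so this suffices):
a = -6: -6+-6=-12, -6+-5=-11, -6+-3=-9, -6+-2=-8, -6+4=-2, -6+8=2, -6+11=5
a = -5: -5+-5=-10, -5+-3=-8, -5+-2=-7, -5+4=-1, -5+8=3, -5+11=6
a = -3: -3+-3=-6, -3+-2=-5, -3+4=1, -3+8=5, -3+11=8
a = -2: -2+-2=-4, -2+4=2, -2+8=6, -2+11=9
a = 4: 4+4=8, 4+8=12, 4+11=15
a = 8: 8+8=16, 8+11=19
a = 11: 11+11=22
Distinct sums: {-12, -11, -10, -9, -8, -7, -6, -5, -4, -2, -1, 1, 2, 3, 5, 6, 8, 9, 12, 15, 16, 19, 22}
|A + A| = 23

|A + A| = 23


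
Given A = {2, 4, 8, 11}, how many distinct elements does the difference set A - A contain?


A - A = {a - a' : a, a' ∈ A}; |A| = 4.
Bounds: 2|A|-1 ≤ |A - A| ≤ |A|² - |A| + 1, i.e. 7 ≤ |A - A| ≤ 13.
Note: 0 ∈ A - A always (from a - a). The set is symmetric: if d ∈ A - A then -d ∈ A - A.
Enumerate nonzero differences d = a - a' with a > a' (then include -d):
Positive differences: {2, 3, 4, 6, 7, 9}
Full difference set: {0} ∪ (positive diffs) ∪ (negative diffs).
|A - A| = 1 + 2·6 = 13 (matches direct enumeration: 13).

|A - A| = 13


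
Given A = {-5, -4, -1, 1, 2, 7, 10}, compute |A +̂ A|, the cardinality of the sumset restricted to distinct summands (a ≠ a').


Restricted sumset: A +̂ A = {a + a' : a ∈ A, a' ∈ A, a ≠ a'}.
Equivalently, take A + A and drop any sum 2a that is achievable ONLY as a + a for a ∈ A (i.e. sums representable only with equal summands).
Enumerate pairs (a, a') with a < a' (symmetric, so each unordered pair gives one sum; this covers all a ≠ a'):
  -5 + -4 = -9
  -5 + -1 = -6
  -5 + 1 = -4
  -5 + 2 = -3
  -5 + 7 = 2
  -5 + 10 = 5
  -4 + -1 = -5
  -4 + 1 = -3
  -4 + 2 = -2
  -4 + 7 = 3
  -4 + 10 = 6
  -1 + 1 = 0
  -1 + 2 = 1
  -1 + 7 = 6
  -1 + 10 = 9
  1 + 2 = 3
  1 + 7 = 8
  1 + 10 = 11
  2 + 7 = 9
  2 + 10 = 12
  7 + 10 = 17
Collected distinct sums: {-9, -6, -5, -4, -3, -2, 0, 1, 2, 3, 5, 6, 8, 9, 11, 12, 17}
|A +̂ A| = 17
(Reference bound: |A +̂ A| ≥ 2|A| - 3 for |A| ≥ 2, with |A| = 7 giving ≥ 11.)

|A +̂ A| = 17


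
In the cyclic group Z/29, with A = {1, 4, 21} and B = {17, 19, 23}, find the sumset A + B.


Work in Z/29Z: reduce every sum a + b modulo 29.
Enumerate all 9 pairs:
a = 1: 1+17=18, 1+19=20, 1+23=24
a = 4: 4+17=21, 4+19=23, 4+23=27
a = 21: 21+17=9, 21+19=11, 21+23=15
Distinct residues collected: {9, 11, 15, 18, 20, 21, 23, 24, 27}
|A + B| = 9 (out of 29 total residues).

A + B = {9, 11, 15, 18, 20, 21, 23, 24, 27}


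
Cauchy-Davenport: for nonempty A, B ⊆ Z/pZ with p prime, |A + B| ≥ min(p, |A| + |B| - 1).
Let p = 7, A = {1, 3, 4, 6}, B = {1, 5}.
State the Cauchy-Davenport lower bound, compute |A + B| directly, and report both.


Cauchy-Davenport: |A + B| ≥ min(p, |A| + |B| - 1) for A, B nonempty in Z/pZ.
|A| = 4, |B| = 2, p = 7.
CD lower bound = min(7, 4 + 2 - 1) = min(7, 5) = 5.
Compute A + B mod 7 directly:
a = 1: 1+1=2, 1+5=6
a = 3: 3+1=4, 3+5=1
a = 4: 4+1=5, 4+5=2
a = 6: 6+1=0, 6+5=4
A + B = {0, 1, 2, 4, 5, 6}, so |A + B| = 6.
Verify: 6 ≥ 5? Yes ✓.

CD lower bound = 5, actual |A + B| = 6.


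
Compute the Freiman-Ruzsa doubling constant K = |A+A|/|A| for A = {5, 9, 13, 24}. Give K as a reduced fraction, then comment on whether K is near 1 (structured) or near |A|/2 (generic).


|A| = 4.
Compute A + A by enumerating all 16 pairs.
A + A = {10, 14, 18, 22, 26, 29, 33, 37, 48}, so |A + A| = 9.
K = |A + A| / |A| = 9/4 (already in lowest terms) ≈ 2.2500.
Reference: AP of size 4 gives K = 7/4 ≈ 1.7500; a fully generic set of size 4 gives K ≈ 2.5000.

|A| = 4, |A + A| = 9, K = 9/4.


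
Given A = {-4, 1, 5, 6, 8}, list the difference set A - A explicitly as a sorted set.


A - A = {a - a' : a, a' ∈ A}.
Compute a - a' for each ordered pair (a, a'):
a = -4: -4--4=0, -4-1=-5, -4-5=-9, -4-6=-10, -4-8=-12
a = 1: 1--4=5, 1-1=0, 1-5=-4, 1-6=-5, 1-8=-7
a = 5: 5--4=9, 5-1=4, 5-5=0, 5-6=-1, 5-8=-3
a = 6: 6--4=10, 6-1=5, 6-5=1, 6-6=0, 6-8=-2
a = 8: 8--4=12, 8-1=7, 8-5=3, 8-6=2, 8-8=0
Collecting distinct values (and noting 0 appears from a-a):
A - A = {-12, -10, -9, -7, -5, -4, -3, -2, -1, 0, 1, 2, 3, 4, 5, 7, 9, 10, 12}
|A - A| = 19

A - A = {-12, -10, -9, -7, -5, -4, -3, -2, -1, 0, 1, 2, 3, 4, 5, 7, 9, 10, 12}


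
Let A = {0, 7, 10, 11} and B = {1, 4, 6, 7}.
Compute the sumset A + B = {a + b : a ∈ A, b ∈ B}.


A + B = {a + b : a ∈ A, b ∈ B}.
Enumerate all |A|·|B| = 4·4 = 16 pairs (a, b) and collect distinct sums.
a = 0: 0+1=1, 0+4=4, 0+6=6, 0+7=7
a = 7: 7+1=8, 7+4=11, 7+6=13, 7+7=14
a = 10: 10+1=11, 10+4=14, 10+6=16, 10+7=17
a = 11: 11+1=12, 11+4=15, 11+6=17, 11+7=18
Collecting distinct sums: A + B = {1, 4, 6, 7, 8, 11, 12, 13, 14, 15, 16, 17, 18}
|A + B| = 13

A + B = {1, 4, 6, 7, 8, 11, 12, 13, 14, 15, 16, 17, 18}


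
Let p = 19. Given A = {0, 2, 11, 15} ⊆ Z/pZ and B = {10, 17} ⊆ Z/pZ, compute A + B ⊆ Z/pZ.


Work in Z/19Z: reduce every sum a + b modulo 19.
Enumerate all 8 pairs:
a = 0: 0+10=10, 0+17=17
a = 2: 2+10=12, 2+17=0
a = 11: 11+10=2, 11+17=9
a = 15: 15+10=6, 15+17=13
Distinct residues collected: {0, 2, 6, 9, 10, 12, 13, 17}
|A + B| = 8 (out of 19 total residues).

A + B = {0, 2, 6, 9, 10, 12, 13, 17}


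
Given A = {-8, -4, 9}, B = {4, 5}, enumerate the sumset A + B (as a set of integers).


A + B = {a + b : a ∈ A, b ∈ B}.
Enumerate all |A|·|B| = 3·2 = 6 pairs (a, b) and collect distinct sums.
a = -8: -8+4=-4, -8+5=-3
a = -4: -4+4=0, -4+5=1
a = 9: 9+4=13, 9+5=14
Collecting distinct sums: A + B = {-4, -3, 0, 1, 13, 14}
|A + B| = 6

A + B = {-4, -3, 0, 1, 13, 14}


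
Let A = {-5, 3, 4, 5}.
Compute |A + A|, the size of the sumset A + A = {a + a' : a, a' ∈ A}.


A + A = {a + a' : a, a' ∈ A}; |A| = 4.
General bounds: 2|A| - 1 ≤ |A + A| ≤ |A|(|A|+1)/2, i.e. 7 ≤ |A + A| ≤ 10.
Lower bound 2|A|-1 is attained iff A is an arithmetic progression.
Enumerate sums a + a' for a ≤ a' (symmetric, so this suffices):
a = -5: -5+-5=-10, -5+3=-2, -5+4=-1, -5+5=0
a = 3: 3+3=6, 3+4=7, 3+5=8
a = 4: 4+4=8, 4+5=9
a = 5: 5+5=10
Distinct sums: {-10, -2, -1, 0, 6, 7, 8, 9, 10}
|A + A| = 9

|A + A| = 9


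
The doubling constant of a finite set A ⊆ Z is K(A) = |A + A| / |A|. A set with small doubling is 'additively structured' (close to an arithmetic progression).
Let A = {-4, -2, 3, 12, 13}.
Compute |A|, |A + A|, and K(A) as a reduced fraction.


|A| = 5.
Compute A + A by enumerating all 25 pairs.
A + A = {-8, -6, -4, -1, 1, 6, 8, 9, 10, 11, 15, 16, 24, 25, 26}, so |A + A| = 15.
K = |A + A| / |A| = 15/5 = 3/1 ≈ 3.0000.
Reference: AP of size 5 gives K = 9/5 ≈ 1.8000; a fully generic set of size 5 gives K ≈ 3.0000.

|A| = 5, |A + A| = 15, K = 15/5 = 3/1.


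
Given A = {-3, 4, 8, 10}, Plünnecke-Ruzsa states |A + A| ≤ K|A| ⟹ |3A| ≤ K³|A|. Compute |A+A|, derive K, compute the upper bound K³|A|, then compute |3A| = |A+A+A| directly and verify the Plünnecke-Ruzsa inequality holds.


|A| = 4.
Step 1: Compute A + A by enumerating all 16 pairs.
A + A = {-6, 1, 5, 7, 8, 12, 14, 16, 18, 20}, so |A + A| = 10.
Step 2: Doubling constant K = |A + A|/|A| = 10/4 = 10/4 ≈ 2.5000.
Step 3: Plünnecke-Ruzsa gives |3A| ≤ K³·|A| = (2.5000)³ · 4 ≈ 62.5000.
Step 4: Compute 3A = A + A + A directly by enumerating all triples (a,b,c) ∈ A³; |3A| = 19.
Step 5: Check 19 ≤ 62.5000? Yes ✓.

K = 10/4, Plünnecke-Ruzsa bound K³|A| ≈ 62.5000, |3A| = 19, inequality holds.


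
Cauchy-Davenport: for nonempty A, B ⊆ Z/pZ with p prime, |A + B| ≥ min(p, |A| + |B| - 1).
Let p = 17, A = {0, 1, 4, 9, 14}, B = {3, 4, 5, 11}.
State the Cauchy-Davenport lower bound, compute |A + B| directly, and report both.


Cauchy-Davenport: |A + B| ≥ min(p, |A| + |B| - 1) for A, B nonempty in Z/pZ.
|A| = 5, |B| = 4, p = 17.
CD lower bound = min(17, 5 + 4 - 1) = min(17, 8) = 8.
Compute A + B mod 17 directly:
a = 0: 0+3=3, 0+4=4, 0+5=5, 0+11=11
a = 1: 1+3=4, 1+4=5, 1+5=6, 1+11=12
a = 4: 4+3=7, 4+4=8, 4+5=9, 4+11=15
a = 9: 9+3=12, 9+4=13, 9+5=14, 9+11=3
a = 14: 14+3=0, 14+4=1, 14+5=2, 14+11=8
A + B = {0, 1, 2, 3, 4, 5, 6, 7, 8, 9, 11, 12, 13, 14, 15}, so |A + B| = 15.
Verify: 15 ≥ 8? Yes ✓.

CD lower bound = 8, actual |A + B| = 15.


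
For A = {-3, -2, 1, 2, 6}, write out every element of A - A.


A - A = {a - a' : a, a' ∈ A}.
Compute a - a' for each ordered pair (a, a'):
a = -3: -3--3=0, -3--2=-1, -3-1=-4, -3-2=-5, -3-6=-9
a = -2: -2--3=1, -2--2=0, -2-1=-3, -2-2=-4, -2-6=-8
a = 1: 1--3=4, 1--2=3, 1-1=0, 1-2=-1, 1-6=-5
a = 2: 2--3=5, 2--2=4, 2-1=1, 2-2=0, 2-6=-4
a = 6: 6--3=9, 6--2=8, 6-1=5, 6-2=4, 6-6=0
Collecting distinct values (and noting 0 appears from a-a):
A - A = {-9, -8, -5, -4, -3, -1, 0, 1, 3, 4, 5, 8, 9}
|A - A| = 13

A - A = {-9, -8, -5, -4, -3, -1, 0, 1, 3, 4, 5, 8, 9}


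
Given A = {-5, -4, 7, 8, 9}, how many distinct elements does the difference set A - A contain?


A - A = {a - a' : a, a' ∈ A}; |A| = 5.
Bounds: 2|A|-1 ≤ |A - A| ≤ |A|² - |A| + 1, i.e. 9 ≤ |A - A| ≤ 21.
Note: 0 ∈ A - A always (from a - a). The set is symmetric: if d ∈ A - A then -d ∈ A - A.
Enumerate nonzero differences d = a - a' with a > a' (then include -d):
Positive differences: {1, 2, 11, 12, 13, 14}
Full difference set: {0} ∪ (positive diffs) ∪ (negative diffs).
|A - A| = 1 + 2·6 = 13 (matches direct enumeration: 13).

|A - A| = 13


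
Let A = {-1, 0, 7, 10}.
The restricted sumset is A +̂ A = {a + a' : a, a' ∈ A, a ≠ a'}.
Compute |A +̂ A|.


Restricted sumset: A +̂ A = {a + a' : a ∈ A, a' ∈ A, a ≠ a'}.
Equivalently, take A + A and drop any sum 2a that is achievable ONLY as a + a for a ∈ A (i.e. sums representable only with equal summands).
Enumerate pairs (a, a') with a < a' (symmetric, so each unordered pair gives one sum; this covers all a ≠ a'):
  -1 + 0 = -1
  -1 + 7 = 6
  -1 + 10 = 9
  0 + 7 = 7
  0 + 10 = 10
  7 + 10 = 17
Collected distinct sums: {-1, 6, 7, 9, 10, 17}
|A +̂ A| = 6
(Reference bound: |A +̂ A| ≥ 2|A| - 3 for |A| ≥ 2, with |A| = 4 giving ≥ 5.)

|A +̂ A| = 6


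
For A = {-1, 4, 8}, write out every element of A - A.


A - A = {a - a' : a, a' ∈ A}.
Compute a - a' for each ordered pair (a, a'):
a = -1: -1--1=0, -1-4=-5, -1-8=-9
a = 4: 4--1=5, 4-4=0, 4-8=-4
a = 8: 8--1=9, 8-4=4, 8-8=0
Collecting distinct values (and noting 0 appears from a-a):
A - A = {-9, -5, -4, 0, 4, 5, 9}
|A - A| = 7

A - A = {-9, -5, -4, 0, 4, 5, 9}


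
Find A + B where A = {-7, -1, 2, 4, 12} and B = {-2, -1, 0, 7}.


A + B = {a + b : a ∈ A, b ∈ B}.
Enumerate all |A|·|B| = 5·4 = 20 pairs (a, b) and collect distinct sums.
a = -7: -7+-2=-9, -7+-1=-8, -7+0=-7, -7+7=0
a = -1: -1+-2=-3, -1+-1=-2, -1+0=-1, -1+7=6
a = 2: 2+-2=0, 2+-1=1, 2+0=2, 2+7=9
a = 4: 4+-2=2, 4+-1=3, 4+0=4, 4+7=11
a = 12: 12+-2=10, 12+-1=11, 12+0=12, 12+7=19
Collecting distinct sums: A + B = {-9, -8, -7, -3, -2, -1, 0, 1, 2, 3, 4, 6, 9, 10, 11, 12, 19}
|A + B| = 17

A + B = {-9, -8, -7, -3, -2, -1, 0, 1, 2, 3, 4, 6, 9, 10, 11, 12, 19}


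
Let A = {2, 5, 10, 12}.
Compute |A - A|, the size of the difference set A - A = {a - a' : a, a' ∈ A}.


A - A = {a - a' : a, a' ∈ A}; |A| = 4.
Bounds: 2|A|-1 ≤ |A - A| ≤ |A|² - |A| + 1, i.e. 7 ≤ |A - A| ≤ 13.
Note: 0 ∈ A - A always (from a - a). The set is symmetric: if d ∈ A - A then -d ∈ A - A.
Enumerate nonzero differences d = a - a' with a > a' (then include -d):
Positive differences: {2, 3, 5, 7, 8, 10}
Full difference set: {0} ∪ (positive diffs) ∪ (negative diffs).
|A - A| = 1 + 2·6 = 13 (matches direct enumeration: 13).

|A - A| = 13


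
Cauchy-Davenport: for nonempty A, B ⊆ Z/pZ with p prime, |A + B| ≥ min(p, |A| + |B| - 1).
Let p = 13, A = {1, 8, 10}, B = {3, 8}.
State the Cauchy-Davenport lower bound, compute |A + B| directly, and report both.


Cauchy-Davenport: |A + B| ≥ min(p, |A| + |B| - 1) for A, B nonempty in Z/pZ.
|A| = 3, |B| = 2, p = 13.
CD lower bound = min(13, 3 + 2 - 1) = min(13, 4) = 4.
Compute A + B mod 13 directly:
a = 1: 1+3=4, 1+8=9
a = 8: 8+3=11, 8+8=3
a = 10: 10+3=0, 10+8=5
A + B = {0, 3, 4, 5, 9, 11}, so |A + B| = 6.
Verify: 6 ≥ 4? Yes ✓.

CD lower bound = 4, actual |A + B| = 6.


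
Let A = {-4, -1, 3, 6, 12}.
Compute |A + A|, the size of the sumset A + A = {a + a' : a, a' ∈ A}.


A + A = {a + a' : a, a' ∈ A}; |A| = 5.
General bounds: 2|A| - 1 ≤ |A + A| ≤ |A|(|A|+1)/2, i.e. 9 ≤ |A + A| ≤ 15.
Lower bound 2|A|-1 is attained iff A is an arithmetic progression.
Enumerate sums a + a' for a ≤ a' (symmetric, so this suffices):
a = -4: -4+-4=-8, -4+-1=-5, -4+3=-1, -4+6=2, -4+12=8
a = -1: -1+-1=-2, -1+3=2, -1+6=5, -1+12=11
a = 3: 3+3=6, 3+6=9, 3+12=15
a = 6: 6+6=12, 6+12=18
a = 12: 12+12=24
Distinct sums: {-8, -5, -2, -1, 2, 5, 6, 8, 9, 11, 12, 15, 18, 24}
|A + A| = 14

|A + A| = 14


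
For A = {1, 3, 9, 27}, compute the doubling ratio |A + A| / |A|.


|A| = 4.
Compute A + A by enumerating all 16 pairs.
A + A = {2, 4, 6, 10, 12, 18, 28, 30, 36, 54}, so |A + A| = 10.
K = |A + A| / |A| = 10/4 = 5/2 ≈ 2.5000.
Reference: AP of size 4 gives K = 7/4 ≈ 1.7500; a fully generic set of size 4 gives K ≈ 2.5000.

|A| = 4, |A + A| = 10, K = 10/4 = 5/2.


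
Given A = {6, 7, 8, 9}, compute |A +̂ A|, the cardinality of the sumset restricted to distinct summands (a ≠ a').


Restricted sumset: A +̂ A = {a + a' : a ∈ A, a' ∈ A, a ≠ a'}.
Equivalently, take A + A and drop any sum 2a that is achievable ONLY as a + a for a ∈ A (i.e. sums representable only with equal summands).
Enumerate pairs (a, a') with a < a' (symmetric, so each unordered pair gives one sum; this covers all a ≠ a'):
  6 + 7 = 13
  6 + 8 = 14
  6 + 9 = 15
  7 + 8 = 15
  7 + 9 = 16
  8 + 9 = 17
Collected distinct sums: {13, 14, 15, 16, 17}
|A +̂ A| = 5
(Reference bound: |A +̂ A| ≥ 2|A| - 3 for |A| ≥ 2, with |A| = 4 giving ≥ 5.)

|A +̂ A| = 5


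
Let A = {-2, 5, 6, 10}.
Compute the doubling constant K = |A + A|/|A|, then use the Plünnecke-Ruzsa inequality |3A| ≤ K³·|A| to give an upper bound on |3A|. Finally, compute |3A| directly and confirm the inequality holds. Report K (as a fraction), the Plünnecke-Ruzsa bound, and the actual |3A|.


|A| = 4.
Step 1: Compute A + A by enumerating all 16 pairs.
A + A = {-4, 3, 4, 8, 10, 11, 12, 15, 16, 20}, so |A + A| = 10.
Step 2: Doubling constant K = |A + A|/|A| = 10/4 = 10/4 ≈ 2.5000.
Step 3: Plünnecke-Ruzsa gives |3A| ≤ K³·|A| = (2.5000)³ · 4 ≈ 62.5000.
Step 4: Compute 3A = A + A + A directly by enumerating all triples (a,b,c) ∈ A³; |3A| = 19.
Step 5: Check 19 ≤ 62.5000? Yes ✓.

K = 10/4, Plünnecke-Ruzsa bound K³|A| ≈ 62.5000, |3A| = 19, inequality holds.


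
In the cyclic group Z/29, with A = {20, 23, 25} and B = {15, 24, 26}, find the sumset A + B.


Work in Z/29Z: reduce every sum a + b modulo 29.
Enumerate all 9 pairs:
a = 20: 20+15=6, 20+24=15, 20+26=17
a = 23: 23+15=9, 23+24=18, 23+26=20
a = 25: 25+15=11, 25+24=20, 25+26=22
Distinct residues collected: {6, 9, 11, 15, 17, 18, 20, 22}
|A + B| = 8 (out of 29 total residues).

A + B = {6, 9, 11, 15, 17, 18, 20, 22}


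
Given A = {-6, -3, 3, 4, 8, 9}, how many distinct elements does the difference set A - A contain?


A - A = {a - a' : a, a' ∈ A}; |A| = 6.
Bounds: 2|A|-1 ≤ |A - A| ≤ |A|² - |A| + 1, i.e. 11 ≤ |A - A| ≤ 31.
Note: 0 ∈ A - A always (from a - a). The set is symmetric: if d ∈ A - A then -d ∈ A - A.
Enumerate nonzero differences d = a - a' with a > a' (then include -d):
Positive differences: {1, 3, 4, 5, 6, 7, 9, 10, 11, 12, 14, 15}
Full difference set: {0} ∪ (positive diffs) ∪ (negative diffs).
|A - A| = 1 + 2·12 = 25 (matches direct enumeration: 25).

|A - A| = 25


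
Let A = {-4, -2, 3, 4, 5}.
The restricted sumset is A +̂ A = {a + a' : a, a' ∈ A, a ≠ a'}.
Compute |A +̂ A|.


Restricted sumset: A +̂ A = {a + a' : a ∈ A, a' ∈ A, a ≠ a'}.
Equivalently, take A + A and drop any sum 2a that is achievable ONLY as a + a for a ∈ A (i.e. sums representable only with equal summands).
Enumerate pairs (a, a') with a < a' (symmetric, so each unordered pair gives one sum; this covers all a ≠ a'):
  -4 + -2 = -6
  -4 + 3 = -1
  -4 + 4 = 0
  -4 + 5 = 1
  -2 + 3 = 1
  -2 + 4 = 2
  -2 + 5 = 3
  3 + 4 = 7
  3 + 5 = 8
  4 + 5 = 9
Collected distinct sums: {-6, -1, 0, 1, 2, 3, 7, 8, 9}
|A +̂ A| = 9
(Reference bound: |A +̂ A| ≥ 2|A| - 3 for |A| ≥ 2, with |A| = 5 giving ≥ 7.)

|A +̂ A| = 9


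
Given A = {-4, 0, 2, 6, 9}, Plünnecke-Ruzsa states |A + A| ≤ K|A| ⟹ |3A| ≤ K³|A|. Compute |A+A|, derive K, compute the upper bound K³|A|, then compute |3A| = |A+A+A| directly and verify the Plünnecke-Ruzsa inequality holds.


|A| = 5.
Step 1: Compute A + A by enumerating all 25 pairs.
A + A = {-8, -4, -2, 0, 2, 4, 5, 6, 8, 9, 11, 12, 15, 18}, so |A + A| = 14.
Step 2: Doubling constant K = |A + A|/|A| = 14/5 = 14/5 ≈ 2.8000.
Step 3: Plünnecke-Ruzsa gives |3A| ≤ K³·|A| = (2.8000)³ · 5 ≈ 109.7600.
Step 4: Compute 3A = A + A + A directly by enumerating all triples (a,b,c) ∈ A³; |3A| = 26.
Step 5: Check 26 ≤ 109.7600? Yes ✓.

K = 14/5, Plünnecke-Ruzsa bound K³|A| ≈ 109.7600, |3A| = 26, inequality holds.


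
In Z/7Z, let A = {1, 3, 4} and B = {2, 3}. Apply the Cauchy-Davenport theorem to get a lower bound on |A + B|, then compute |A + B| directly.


Cauchy-Davenport: |A + B| ≥ min(p, |A| + |B| - 1) for A, B nonempty in Z/pZ.
|A| = 3, |B| = 2, p = 7.
CD lower bound = min(7, 3 + 2 - 1) = min(7, 4) = 4.
Compute A + B mod 7 directly:
a = 1: 1+2=3, 1+3=4
a = 3: 3+2=5, 3+3=6
a = 4: 4+2=6, 4+3=0
A + B = {0, 3, 4, 5, 6}, so |A + B| = 5.
Verify: 5 ≥ 4? Yes ✓.

CD lower bound = 4, actual |A + B| = 5.


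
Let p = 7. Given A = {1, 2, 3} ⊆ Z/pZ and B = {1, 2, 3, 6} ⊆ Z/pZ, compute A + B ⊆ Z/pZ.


Work in Z/7Z: reduce every sum a + b modulo 7.
Enumerate all 12 pairs:
a = 1: 1+1=2, 1+2=3, 1+3=4, 1+6=0
a = 2: 2+1=3, 2+2=4, 2+3=5, 2+6=1
a = 3: 3+1=4, 3+2=5, 3+3=6, 3+6=2
Distinct residues collected: {0, 1, 2, 3, 4, 5, 6}
|A + B| = 7 (out of 7 total residues).

A + B = {0, 1, 2, 3, 4, 5, 6}


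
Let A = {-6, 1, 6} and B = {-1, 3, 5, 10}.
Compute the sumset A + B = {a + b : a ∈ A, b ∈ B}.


A + B = {a + b : a ∈ A, b ∈ B}.
Enumerate all |A|·|B| = 3·4 = 12 pairs (a, b) and collect distinct sums.
a = -6: -6+-1=-7, -6+3=-3, -6+5=-1, -6+10=4
a = 1: 1+-1=0, 1+3=4, 1+5=6, 1+10=11
a = 6: 6+-1=5, 6+3=9, 6+5=11, 6+10=16
Collecting distinct sums: A + B = {-7, -3, -1, 0, 4, 5, 6, 9, 11, 16}
|A + B| = 10

A + B = {-7, -3, -1, 0, 4, 5, 6, 9, 11, 16}


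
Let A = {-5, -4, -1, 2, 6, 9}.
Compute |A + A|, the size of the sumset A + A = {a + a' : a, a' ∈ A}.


A + A = {a + a' : a, a' ∈ A}; |A| = 6.
General bounds: 2|A| - 1 ≤ |A + A| ≤ |A|(|A|+1)/2, i.e. 11 ≤ |A + A| ≤ 21.
Lower bound 2|A|-1 is attained iff A is an arithmetic progression.
Enumerate sums a + a' for a ≤ a' (symmetric, so this suffices):
a = -5: -5+-5=-10, -5+-4=-9, -5+-1=-6, -5+2=-3, -5+6=1, -5+9=4
a = -4: -4+-4=-8, -4+-1=-5, -4+2=-2, -4+6=2, -4+9=5
a = -1: -1+-1=-2, -1+2=1, -1+6=5, -1+9=8
a = 2: 2+2=4, 2+6=8, 2+9=11
a = 6: 6+6=12, 6+9=15
a = 9: 9+9=18
Distinct sums: {-10, -9, -8, -6, -5, -3, -2, 1, 2, 4, 5, 8, 11, 12, 15, 18}
|A + A| = 16

|A + A| = 16


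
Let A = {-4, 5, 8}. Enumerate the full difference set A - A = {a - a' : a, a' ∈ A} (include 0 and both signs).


A - A = {a - a' : a, a' ∈ A}.
Compute a - a' for each ordered pair (a, a'):
a = -4: -4--4=0, -4-5=-9, -4-8=-12
a = 5: 5--4=9, 5-5=0, 5-8=-3
a = 8: 8--4=12, 8-5=3, 8-8=0
Collecting distinct values (and noting 0 appears from a-a):
A - A = {-12, -9, -3, 0, 3, 9, 12}
|A - A| = 7

A - A = {-12, -9, -3, 0, 3, 9, 12}


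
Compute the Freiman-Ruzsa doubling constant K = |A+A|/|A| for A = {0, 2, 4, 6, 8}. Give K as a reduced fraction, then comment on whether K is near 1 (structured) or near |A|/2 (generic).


|A| = 5.
Compute A + A by enumerating all 25 pairs.
A + A = {0, 2, 4, 6, 8, 10, 12, 14, 16}, so |A + A| = 9.
K = |A + A| / |A| = 9/5 (already in lowest terms) ≈ 1.8000.
Reference: AP of size 5 gives K = 9/5 ≈ 1.8000; a fully generic set of size 5 gives K ≈ 3.0000.

|A| = 5, |A + A| = 9, K = 9/5.


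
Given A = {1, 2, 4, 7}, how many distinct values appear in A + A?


A + A = {a + a' : a, a' ∈ A}; |A| = 4.
General bounds: 2|A| - 1 ≤ |A + A| ≤ |A|(|A|+1)/2, i.e. 7 ≤ |A + A| ≤ 10.
Lower bound 2|A|-1 is attained iff A is an arithmetic progression.
Enumerate sums a + a' for a ≤ a' (symmetric, so this suffices):
a = 1: 1+1=2, 1+2=3, 1+4=5, 1+7=8
a = 2: 2+2=4, 2+4=6, 2+7=9
a = 4: 4+4=8, 4+7=11
a = 7: 7+7=14
Distinct sums: {2, 3, 4, 5, 6, 8, 9, 11, 14}
|A + A| = 9

|A + A| = 9


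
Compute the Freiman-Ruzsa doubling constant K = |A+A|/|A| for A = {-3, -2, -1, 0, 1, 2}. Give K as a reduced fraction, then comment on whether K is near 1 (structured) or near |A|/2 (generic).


|A| = 6.
Compute A + A by enumerating all 36 pairs.
A + A = {-6, -5, -4, -3, -2, -1, 0, 1, 2, 3, 4}, so |A + A| = 11.
K = |A + A| / |A| = 11/6 (already in lowest terms) ≈ 1.8333.
Reference: AP of size 6 gives K = 11/6 ≈ 1.8333; a fully generic set of size 6 gives K ≈ 3.5000.

|A| = 6, |A + A| = 11, K = 11/6.


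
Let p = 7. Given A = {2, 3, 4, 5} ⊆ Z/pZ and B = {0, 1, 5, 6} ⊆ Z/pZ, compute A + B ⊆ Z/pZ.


Work in Z/7Z: reduce every sum a + b modulo 7.
Enumerate all 16 pairs:
a = 2: 2+0=2, 2+1=3, 2+5=0, 2+6=1
a = 3: 3+0=3, 3+1=4, 3+5=1, 3+6=2
a = 4: 4+0=4, 4+1=5, 4+5=2, 4+6=3
a = 5: 5+0=5, 5+1=6, 5+5=3, 5+6=4
Distinct residues collected: {0, 1, 2, 3, 4, 5, 6}
|A + B| = 7 (out of 7 total residues).

A + B = {0, 1, 2, 3, 4, 5, 6}


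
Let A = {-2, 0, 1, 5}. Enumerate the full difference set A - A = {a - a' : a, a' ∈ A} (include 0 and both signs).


A - A = {a - a' : a, a' ∈ A}.
Compute a - a' for each ordered pair (a, a'):
a = -2: -2--2=0, -2-0=-2, -2-1=-3, -2-5=-7
a = 0: 0--2=2, 0-0=0, 0-1=-1, 0-5=-5
a = 1: 1--2=3, 1-0=1, 1-1=0, 1-5=-4
a = 5: 5--2=7, 5-0=5, 5-1=4, 5-5=0
Collecting distinct values (and noting 0 appears from a-a):
A - A = {-7, -5, -4, -3, -2, -1, 0, 1, 2, 3, 4, 5, 7}
|A - A| = 13

A - A = {-7, -5, -4, -3, -2, -1, 0, 1, 2, 3, 4, 5, 7}


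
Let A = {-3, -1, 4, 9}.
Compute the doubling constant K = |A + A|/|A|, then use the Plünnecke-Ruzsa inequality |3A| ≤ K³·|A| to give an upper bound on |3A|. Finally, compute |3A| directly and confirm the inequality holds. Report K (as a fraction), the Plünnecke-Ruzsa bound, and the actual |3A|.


|A| = 4.
Step 1: Compute A + A by enumerating all 16 pairs.
A + A = {-6, -4, -2, 1, 3, 6, 8, 13, 18}, so |A + A| = 9.
Step 2: Doubling constant K = |A + A|/|A| = 9/4 = 9/4 ≈ 2.2500.
Step 3: Plünnecke-Ruzsa gives |3A| ≤ K³·|A| = (2.2500)³ · 4 ≈ 45.5625.
Step 4: Compute 3A = A + A + A directly by enumerating all triples (a,b,c) ∈ A³; |3A| = 16.
Step 5: Check 16 ≤ 45.5625? Yes ✓.

K = 9/4, Plünnecke-Ruzsa bound K³|A| ≈ 45.5625, |3A| = 16, inequality holds.


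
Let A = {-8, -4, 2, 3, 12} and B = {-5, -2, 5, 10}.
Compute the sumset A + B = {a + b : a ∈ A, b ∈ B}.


A + B = {a + b : a ∈ A, b ∈ B}.
Enumerate all |A|·|B| = 5·4 = 20 pairs (a, b) and collect distinct sums.
a = -8: -8+-5=-13, -8+-2=-10, -8+5=-3, -8+10=2
a = -4: -4+-5=-9, -4+-2=-6, -4+5=1, -4+10=6
a = 2: 2+-5=-3, 2+-2=0, 2+5=7, 2+10=12
a = 3: 3+-5=-2, 3+-2=1, 3+5=8, 3+10=13
a = 12: 12+-5=7, 12+-2=10, 12+5=17, 12+10=22
Collecting distinct sums: A + B = {-13, -10, -9, -6, -3, -2, 0, 1, 2, 6, 7, 8, 10, 12, 13, 17, 22}
|A + B| = 17

A + B = {-13, -10, -9, -6, -3, -2, 0, 1, 2, 6, 7, 8, 10, 12, 13, 17, 22}


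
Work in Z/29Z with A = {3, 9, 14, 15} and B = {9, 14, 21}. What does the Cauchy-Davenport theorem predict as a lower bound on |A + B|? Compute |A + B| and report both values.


Cauchy-Davenport: |A + B| ≥ min(p, |A| + |B| - 1) for A, B nonempty in Z/pZ.
|A| = 4, |B| = 3, p = 29.
CD lower bound = min(29, 4 + 3 - 1) = min(29, 6) = 6.
Compute A + B mod 29 directly:
a = 3: 3+9=12, 3+14=17, 3+21=24
a = 9: 9+9=18, 9+14=23, 9+21=1
a = 14: 14+9=23, 14+14=28, 14+21=6
a = 15: 15+9=24, 15+14=0, 15+21=7
A + B = {0, 1, 6, 7, 12, 17, 18, 23, 24, 28}, so |A + B| = 10.
Verify: 10 ≥ 6? Yes ✓.

CD lower bound = 6, actual |A + B| = 10.


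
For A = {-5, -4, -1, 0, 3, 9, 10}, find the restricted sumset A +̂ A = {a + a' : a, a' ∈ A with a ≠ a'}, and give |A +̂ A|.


Restricted sumset: A +̂ A = {a + a' : a ∈ A, a' ∈ A, a ≠ a'}.
Equivalently, take A + A and drop any sum 2a that is achievable ONLY as a + a for a ∈ A (i.e. sums representable only with equal summands).
Enumerate pairs (a, a') with a < a' (symmetric, so each unordered pair gives one sum; this covers all a ≠ a'):
  -5 + -4 = -9
  -5 + -1 = -6
  -5 + 0 = -5
  -5 + 3 = -2
  -5 + 9 = 4
  -5 + 10 = 5
  -4 + -1 = -5
  -4 + 0 = -4
  -4 + 3 = -1
  -4 + 9 = 5
  -4 + 10 = 6
  -1 + 0 = -1
  -1 + 3 = 2
  -1 + 9 = 8
  -1 + 10 = 9
  0 + 3 = 3
  0 + 9 = 9
  0 + 10 = 10
  3 + 9 = 12
  3 + 10 = 13
  9 + 10 = 19
Collected distinct sums: {-9, -6, -5, -4, -2, -1, 2, 3, 4, 5, 6, 8, 9, 10, 12, 13, 19}
|A +̂ A| = 17
(Reference bound: |A +̂ A| ≥ 2|A| - 3 for |A| ≥ 2, with |A| = 7 giving ≥ 11.)

|A +̂ A| = 17


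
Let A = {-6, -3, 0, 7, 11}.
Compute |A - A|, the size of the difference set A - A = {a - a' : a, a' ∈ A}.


A - A = {a - a' : a, a' ∈ A}; |A| = 5.
Bounds: 2|A|-1 ≤ |A - A| ≤ |A|² - |A| + 1, i.e. 9 ≤ |A - A| ≤ 21.
Note: 0 ∈ A - A always (from a - a). The set is symmetric: if d ∈ A - A then -d ∈ A - A.
Enumerate nonzero differences d = a - a' with a > a' (then include -d):
Positive differences: {3, 4, 6, 7, 10, 11, 13, 14, 17}
Full difference set: {0} ∪ (positive diffs) ∪ (negative diffs).
|A - A| = 1 + 2·9 = 19 (matches direct enumeration: 19).

|A - A| = 19


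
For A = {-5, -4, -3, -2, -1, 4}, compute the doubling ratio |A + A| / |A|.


|A| = 6.
Compute A + A by enumerating all 36 pairs.
A + A = {-10, -9, -8, -7, -6, -5, -4, -3, -2, -1, 0, 1, 2, 3, 8}, so |A + A| = 15.
K = |A + A| / |A| = 15/6 = 5/2 ≈ 2.5000.
Reference: AP of size 6 gives K = 11/6 ≈ 1.8333; a fully generic set of size 6 gives K ≈ 3.5000.

|A| = 6, |A + A| = 15, K = 15/6 = 5/2.


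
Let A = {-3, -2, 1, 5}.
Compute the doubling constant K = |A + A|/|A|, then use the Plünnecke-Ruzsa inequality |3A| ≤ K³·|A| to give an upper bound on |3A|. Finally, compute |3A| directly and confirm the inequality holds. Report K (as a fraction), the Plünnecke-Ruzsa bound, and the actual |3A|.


|A| = 4.
Step 1: Compute A + A by enumerating all 16 pairs.
A + A = {-6, -5, -4, -2, -1, 2, 3, 6, 10}, so |A + A| = 9.
Step 2: Doubling constant K = |A + A|/|A| = 9/4 = 9/4 ≈ 2.2500.
Step 3: Plünnecke-Ruzsa gives |3A| ≤ K³·|A| = (2.2500)³ · 4 ≈ 45.5625.
Step 4: Compute 3A = A + A + A directly by enumerating all triples (a,b,c) ∈ A³; |3A| = 16.
Step 5: Check 16 ≤ 45.5625? Yes ✓.

K = 9/4, Plünnecke-Ruzsa bound K³|A| ≈ 45.5625, |3A| = 16, inequality holds.


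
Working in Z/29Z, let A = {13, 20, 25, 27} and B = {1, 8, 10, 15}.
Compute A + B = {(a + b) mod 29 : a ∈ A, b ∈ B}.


Work in Z/29Z: reduce every sum a + b modulo 29.
Enumerate all 16 pairs:
a = 13: 13+1=14, 13+8=21, 13+10=23, 13+15=28
a = 20: 20+1=21, 20+8=28, 20+10=1, 20+15=6
a = 25: 25+1=26, 25+8=4, 25+10=6, 25+15=11
a = 27: 27+1=28, 27+8=6, 27+10=8, 27+15=13
Distinct residues collected: {1, 4, 6, 8, 11, 13, 14, 21, 23, 26, 28}
|A + B| = 11 (out of 29 total residues).

A + B = {1, 4, 6, 8, 11, 13, 14, 21, 23, 26, 28}


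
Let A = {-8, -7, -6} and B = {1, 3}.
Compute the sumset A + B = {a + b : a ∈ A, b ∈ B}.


A + B = {a + b : a ∈ A, b ∈ B}.
Enumerate all |A|·|B| = 3·2 = 6 pairs (a, b) and collect distinct sums.
a = -8: -8+1=-7, -8+3=-5
a = -7: -7+1=-6, -7+3=-4
a = -6: -6+1=-5, -6+3=-3
Collecting distinct sums: A + B = {-7, -6, -5, -4, -3}
|A + B| = 5

A + B = {-7, -6, -5, -4, -3}


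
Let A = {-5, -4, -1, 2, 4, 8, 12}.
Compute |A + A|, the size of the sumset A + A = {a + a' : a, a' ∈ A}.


A + A = {a + a' : a, a' ∈ A}; |A| = 7.
General bounds: 2|A| - 1 ≤ |A + A| ≤ |A|(|A|+1)/2, i.e. 13 ≤ |A + A| ≤ 28.
Lower bound 2|A|-1 is attained iff A is an arithmetic progression.
Enumerate sums a + a' for a ≤ a' (symmetric, so this suffices):
a = -5: -5+-5=-10, -5+-4=-9, -5+-1=-6, -5+2=-3, -5+4=-1, -5+8=3, -5+12=7
a = -4: -4+-4=-8, -4+-1=-5, -4+2=-2, -4+4=0, -4+8=4, -4+12=8
a = -1: -1+-1=-2, -1+2=1, -1+4=3, -1+8=7, -1+12=11
a = 2: 2+2=4, 2+4=6, 2+8=10, 2+12=14
a = 4: 4+4=8, 4+8=12, 4+12=16
a = 8: 8+8=16, 8+12=20
a = 12: 12+12=24
Distinct sums: {-10, -9, -8, -6, -5, -3, -2, -1, 0, 1, 3, 4, 6, 7, 8, 10, 11, 12, 14, 16, 20, 24}
|A + A| = 22

|A + A| = 22


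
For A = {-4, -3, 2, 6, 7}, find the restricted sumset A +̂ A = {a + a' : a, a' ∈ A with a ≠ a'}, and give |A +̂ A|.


Restricted sumset: A +̂ A = {a + a' : a ∈ A, a' ∈ A, a ≠ a'}.
Equivalently, take A + A and drop any sum 2a that is achievable ONLY as a + a for a ∈ A (i.e. sums representable only with equal summands).
Enumerate pairs (a, a') with a < a' (symmetric, so each unordered pair gives one sum; this covers all a ≠ a'):
  -4 + -3 = -7
  -4 + 2 = -2
  -4 + 6 = 2
  -4 + 7 = 3
  -3 + 2 = -1
  -3 + 6 = 3
  -3 + 7 = 4
  2 + 6 = 8
  2 + 7 = 9
  6 + 7 = 13
Collected distinct sums: {-7, -2, -1, 2, 3, 4, 8, 9, 13}
|A +̂ A| = 9
(Reference bound: |A +̂ A| ≥ 2|A| - 3 for |A| ≥ 2, with |A| = 5 giving ≥ 7.)

|A +̂ A| = 9


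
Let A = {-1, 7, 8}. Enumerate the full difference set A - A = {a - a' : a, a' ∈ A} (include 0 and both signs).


A - A = {a - a' : a, a' ∈ A}.
Compute a - a' for each ordered pair (a, a'):
a = -1: -1--1=0, -1-7=-8, -1-8=-9
a = 7: 7--1=8, 7-7=0, 7-8=-1
a = 8: 8--1=9, 8-7=1, 8-8=0
Collecting distinct values (and noting 0 appears from a-a):
A - A = {-9, -8, -1, 0, 1, 8, 9}
|A - A| = 7

A - A = {-9, -8, -1, 0, 1, 8, 9}


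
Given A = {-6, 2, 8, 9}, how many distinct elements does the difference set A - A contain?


A - A = {a - a' : a, a' ∈ A}; |A| = 4.
Bounds: 2|A|-1 ≤ |A - A| ≤ |A|² - |A| + 1, i.e. 7 ≤ |A - A| ≤ 13.
Note: 0 ∈ A - A always (from a - a). The set is symmetric: if d ∈ A - A then -d ∈ A - A.
Enumerate nonzero differences d = a - a' with a > a' (then include -d):
Positive differences: {1, 6, 7, 8, 14, 15}
Full difference set: {0} ∪ (positive diffs) ∪ (negative diffs).
|A - A| = 1 + 2·6 = 13 (matches direct enumeration: 13).

|A - A| = 13


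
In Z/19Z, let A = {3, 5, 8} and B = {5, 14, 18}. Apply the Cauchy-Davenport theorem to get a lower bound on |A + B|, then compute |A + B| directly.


Cauchy-Davenport: |A + B| ≥ min(p, |A| + |B| - 1) for A, B nonempty in Z/pZ.
|A| = 3, |B| = 3, p = 19.
CD lower bound = min(19, 3 + 3 - 1) = min(19, 5) = 5.
Compute A + B mod 19 directly:
a = 3: 3+5=8, 3+14=17, 3+18=2
a = 5: 5+5=10, 5+14=0, 5+18=4
a = 8: 8+5=13, 8+14=3, 8+18=7
A + B = {0, 2, 3, 4, 7, 8, 10, 13, 17}, so |A + B| = 9.
Verify: 9 ≥ 5? Yes ✓.

CD lower bound = 5, actual |A + B| = 9.


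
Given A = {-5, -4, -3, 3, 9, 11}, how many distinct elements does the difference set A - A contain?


A - A = {a - a' : a, a' ∈ A}; |A| = 6.
Bounds: 2|A|-1 ≤ |A - A| ≤ |A|² - |A| + 1, i.e. 11 ≤ |A - A| ≤ 31.
Note: 0 ∈ A - A always (from a - a). The set is symmetric: if d ∈ A - A then -d ∈ A - A.
Enumerate nonzero differences d = a - a' with a > a' (then include -d):
Positive differences: {1, 2, 6, 7, 8, 12, 13, 14, 15, 16}
Full difference set: {0} ∪ (positive diffs) ∪ (negative diffs).
|A - A| = 1 + 2·10 = 21 (matches direct enumeration: 21).

|A - A| = 21


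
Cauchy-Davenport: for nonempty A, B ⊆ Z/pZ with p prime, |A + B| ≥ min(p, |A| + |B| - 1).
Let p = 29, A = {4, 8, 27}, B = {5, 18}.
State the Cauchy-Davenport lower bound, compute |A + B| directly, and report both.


Cauchy-Davenport: |A + B| ≥ min(p, |A| + |B| - 1) for A, B nonempty in Z/pZ.
|A| = 3, |B| = 2, p = 29.
CD lower bound = min(29, 3 + 2 - 1) = min(29, 4) = 4.
Compute A + B mod 29 directly:
a = 4: 4+5=9, 4+18=22
a = 8: 8+5=13, 8+18=26
a = 27: 27+5=3, 27+18=16
A + B = {3, 9, 13, 16, 22, 26}, so |A + B| = 6.
Verify: 6 ≥ 4? Yes ✓.

CD lower bound = 4, actual |A + B| = 6.


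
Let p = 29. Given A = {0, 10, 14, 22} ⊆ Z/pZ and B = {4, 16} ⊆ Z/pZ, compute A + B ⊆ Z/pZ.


Work in Z/29Z: reduce every sum a + b modulo 29.
Enumerate all 8 pairs:
a = 0: 0+4=4, 0+16=16
a = 10: 10+4=14, 10+16=26
a = 14: 14+4=18, 14+16=1
a = 22: 22+4=26, 22+16=9
Distinct residues collected: {1, 4, 9, 14, 16, 18, 26}
|A + B| = 7 (out of 29 total residues).

A + B = {1, 4, 9, 14, 16, 18, 26}


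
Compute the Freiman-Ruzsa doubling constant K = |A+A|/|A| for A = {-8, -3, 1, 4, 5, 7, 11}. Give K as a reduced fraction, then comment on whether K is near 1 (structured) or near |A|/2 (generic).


|A| = 7.
Compute A + A by enumerating all 49 pairs.
A + A = {-16, -11, -7, -6, -4, -3, -2, -1, 1, 2, 3, 4, 5, 6, 8, 9, 10, 11, 12, 14, 15, 16, 18, 22}, so |A + A| = 24.
K = |A + A| / |A| = 24/7 (already in lowest terms) ≈ 3.4286.
Reference: AP of size 7 gives K = 13/7 ≈ 1.8571; a fully generic set of size 7 gives K ≈ 4.0000.

|A| = 7, |A + A| = 24, K = 24/7.


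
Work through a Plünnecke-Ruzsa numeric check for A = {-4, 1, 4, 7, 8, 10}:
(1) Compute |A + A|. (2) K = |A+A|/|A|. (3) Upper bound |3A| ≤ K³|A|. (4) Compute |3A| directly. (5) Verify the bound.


|A| = 6.
Step 1: Compute A + A by enumerating all 36 pairs.
A + A = {-8, -3, 0, 2, 3, 4, 5, 6, 8, 9, 11, 12, 14, 15, 16, 17, 18, 20}, so |A + A| = 18.
Step 2: Doubling constant K = |A + A|/|A| = 18/6 = 18/6 ≈ 3.0000.
Step 3: Plünnecke-Ruzsa gives |3A| ≤ K³·|A| = (3.0000)³ · 6 ≈ 162.0000.
Step 4: Compute 3A = A + A + A directly by enumerating all triples (a,b,c) ∈ A³; |3A| = 35.
Step 5: Check 35 ≤ 162.0000? Yes ✓.

K = 18/6, Plünnecke-Ruzsa bound K³|A| ≈ 162.0000, |3A| = 35, inequality holds.


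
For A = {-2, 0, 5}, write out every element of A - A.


A - A = {a - a' : a, a' ∈ A}.
Compute a - a' for each ordered pair (a, a'):
a = -2: -2--2=0, -2-0=-2, -2-5=-7
a = 0: 0--2=2, 0-0=0, 0-5=-5
a = 5: 5--2=7, 5-0=5, 5-5=0
Collecting distinct values (and noting 0 appears from a-a):
A - A = {-7, -5, -2, 0, 2, 5, 7}
|A - A| = 7

A - A = {-7, -5, -2, 0, 2, 5, 7}


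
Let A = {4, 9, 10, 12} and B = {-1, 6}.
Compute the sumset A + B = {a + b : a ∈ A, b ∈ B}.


A + B = {a + b : a ∈ A, b ∈ B}.
Enumerate all |A|·|B| = 4·2 = 8 pairs (a, b) and collect distinct sums.
a = 4: 4+-1=3, 4+6=10
a = 9: 9+-1=8, 9+6=15
a = 10: 10+-1=9, 10+6=16
a = 12: 12+-1=11, 12+6=18
Collecting distinct sums: A + B = {3, 8, 9, 10, 11, 15, 16, 18}
|A + B| = 8

A + B = {3, 8, 9, 10, 11, 15, 16, 18}


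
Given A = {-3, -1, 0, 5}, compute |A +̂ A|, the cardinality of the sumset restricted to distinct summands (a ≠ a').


Restricted sumset: A +̂ A = {a + a' : a ∈ A, a' ∈ A, a ≠ a'}.
Equivalently, take A + A and drop any sum 2a that is achievable ONLY as a + a for a ∈ A (i.e. sums representable only with equal summands).
Enumerate pairs (a, a') with a < a' (symmetric, so each unordered pair gives one sum; this covers all a ≠ a'):
  -3 + -1 = -4
  -3 + 0 = -3
  -3 + 5 = 2
  -1 + 0 = -1
  -1 + 5 = 4
  0 + 5 = 5
Collected distinct sums: {-4, -3, -1, 2, 4, 5}
|A +̂ A| = 6
(Reference bound: |A +̂ A| ≥ 2|A| - 3 for |A| ≥ 2, with |A| = 4 giving ≥ 5.)

|A +̂ A| = 6


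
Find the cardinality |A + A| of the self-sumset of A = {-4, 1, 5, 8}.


A + A = {a + a' : a, a' ∈ A}; |A| = 4.
General bounds: 2|A| - 1 ≤ |A + A| ≤ |A|(|A|+1)/2, i.e. 7 ≤ |A + A| ≤ 10.
Lower bound 2|A|-1 is attained iff A is an arithmetic progression.
Enumerate sums a + a' for a ≤ a' (symmetric, so this suffices):
a = -4: -4+-4=-8, -4+1=-3, -4+5=1, -4+8=4
a = 1: 1+1=2, 1+5=6, 1+8=9
a = 5: 5+5=10, 5+8=13
a = 8: 8+8=16
Distinct sums: {-8, -3, 1, 2, 4, 6, 9, 10, 13, 16}
|A + A| = 10

|A + A| = 10
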